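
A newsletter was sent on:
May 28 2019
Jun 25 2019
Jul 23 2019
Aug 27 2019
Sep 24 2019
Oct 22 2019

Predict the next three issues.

Gaps: 28, 28, 35, 28, 28 days — a mix of 28 and 35. Every date is a Tuesday.
Each is the 4th Tuesday of its month.
November 2019 — 4th Tuesday is Nov 26 2019.
December 2019 — 4th Tuesday is Dec 24 2019.
January 2020 — 4th Tuesday is Jan 28 2020.

Nov 26 2019, Dec 24 2019, Jan 28 2020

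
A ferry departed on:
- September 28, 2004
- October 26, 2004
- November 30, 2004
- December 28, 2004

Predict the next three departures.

January 25, 2005; February 22, 2005; March 29, 2005

These are Tuesdays with 28, 35, 28-day gaps.
Each is the final Tuesday of its month — November 30, 2004 is past the 28th, so '4th Tuesday' doesn't fit.
January 2005 ends with Tuesday January 25, 2005.
February 2005 ends with Tuesday February 22, 2005.
March 2005 ends with Tuesday March 29, 2005.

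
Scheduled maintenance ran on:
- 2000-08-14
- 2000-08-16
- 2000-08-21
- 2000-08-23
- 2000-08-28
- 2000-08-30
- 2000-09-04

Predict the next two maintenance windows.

Gaps: 2, 5, 2, 5, 2, 5 days — not constant, but cyclic with period 2.
The events fall on every Monday and Wednesday.
Next Wednesday: 2000-09-06.
The following Monday is 2000-09-11.

2000-09-06, 2000-09-11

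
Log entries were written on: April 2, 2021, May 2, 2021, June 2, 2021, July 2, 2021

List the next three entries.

August 2, 2021; September 2, 2021; October 2, 2021

Each date is the 2nd; the gaps (30, 31, 30) track the month lengths.
The rule is the 2nd of each month.
August 2021: August 2, 2021.
September 2021: September 2, 2021.
October 2021: October 2, 2021.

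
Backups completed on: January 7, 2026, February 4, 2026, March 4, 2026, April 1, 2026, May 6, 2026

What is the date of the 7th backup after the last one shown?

Gaps: 28, 28, 28, 35 days — a mix of 28 and 35. Every date is a Wednesday.
Each is the 1st Wednesday of its month.
1st Wednesday of June 2026: June 3, 2026.
1st Wednesday of July 2026: July 1, 2026.
August 2026 — 1st Wednesday is August 5, 2026.
September 2026 — 1st Wednesday is September 2, 2026.
1st Wednesday of October 2026: October 7, 2026.
November 2026 — 1st Wednesday is November 4, 2026.
December 2026 — 1st Wednesday is December 2, 2026.

December 2, 2026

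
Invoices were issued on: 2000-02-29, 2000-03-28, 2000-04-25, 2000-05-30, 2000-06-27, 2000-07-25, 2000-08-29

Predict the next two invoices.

All Tuesdays; the gaps (28, 28, 35, 28, 28, 35) vary with month length.
This is the last Tuesday of each month.
Last Tuesday of September 2000: 2000-09-26.
Last Tuesday of October 2000: 2000-10-31.

2000-09-26, 2000-10-31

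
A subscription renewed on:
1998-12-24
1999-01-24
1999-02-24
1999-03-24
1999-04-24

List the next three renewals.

1999-05-24, 1999-06-24, 1999-07-24

Gaps: 31, 31, 28, 31 days — not constant. Every event is on the 24th of the month.
Pattern: the 24th of each month.
Next: May 1999 → 1999-05-24.
June 1999: 1999-06-24.
Next: July 1999 → 1999-07-24.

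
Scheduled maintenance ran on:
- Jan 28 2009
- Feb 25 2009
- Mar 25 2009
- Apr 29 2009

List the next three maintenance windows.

May 27 2009, Jun 24 2009, Jul 29 2009

Every date is a Wednesday; gaps 28, 28, 35 days.
Each is the last Wednesday of its month (at least one falls on the 29th or later, ruling out '4th Wednesday').
May 2009 ends with Wednesday May 27 2009.
Last Wednesday of June 2009: Jun 24 2009.
July 2009 ends with Wednesday Jul 29 2009.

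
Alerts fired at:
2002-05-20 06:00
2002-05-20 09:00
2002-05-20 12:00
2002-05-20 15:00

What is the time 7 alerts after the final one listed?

The interval is a steady 3 hours (3, 3, 3).
2002-05-20 15:00 + 3 h = 2002-05-20 18:00.
2002-05-20 18:00 + 3 h = 2002-05-20 21:00.
2002-05-20 21:00 + 3 h = 2002-05-21 00:00.
2002-05-21 00:00 + 3 h = 2002-05-21 03:00.
2002-05-21 03:00 + 3 h = 2002-05-21 06:00.
2002-05-21 06:00 + 3 h = 2002-05-21 09:00.
2002-05-21 09:00 + 3 h = 2002-05-21 12:00.

2002-05-21 12:00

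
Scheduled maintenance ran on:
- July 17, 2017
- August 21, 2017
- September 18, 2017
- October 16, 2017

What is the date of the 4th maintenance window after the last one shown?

These are Mondays at 28- or 35-day spacing (35, 28, 28).
The pattern: 3rd Monday of the month.
3rd Monday of November 2017: November 20, 2017.
3rd Monday of December 2017: December 18, 2017.
3rd Monday of January 2018: January 15, 2018.
3rd Monday of February 2018: February 19, 2018.

February 19, 2018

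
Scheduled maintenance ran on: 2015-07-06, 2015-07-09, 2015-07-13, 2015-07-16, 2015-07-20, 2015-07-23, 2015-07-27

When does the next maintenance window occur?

2015-07-30

Gaps: 3, 4, 3, 4, 3, 4 days — not constant, but cyclic with period 2.
The events fall on every Monday and Thursday.
Next Thursday: 2015-07-30.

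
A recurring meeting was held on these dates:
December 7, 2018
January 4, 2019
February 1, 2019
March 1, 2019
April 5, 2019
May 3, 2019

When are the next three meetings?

June 7, 2019; July 5, 2019; August 2, 2019

These are Fridays at 28- or 35-day spacing (28, 28, 28, 35, 28).
The pattern: 1st Friday of the month.
1st Friday of June 2019: June 7, 2019.
1st Friday of July 2019: July 5, 2019.
August 2019 — 1st Friday is August 2, 2019.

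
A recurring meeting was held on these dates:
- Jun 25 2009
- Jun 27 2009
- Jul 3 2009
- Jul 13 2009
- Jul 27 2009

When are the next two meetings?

Gaps: 2, 6, 10, 14 days — each gap is 4 larger than the previous one.
Next gap: 18 days. Jul 27 2009 + 18 days = Aug 14 2009.
Next gap: 22 days. Aug 14 2009 + 22 days = Sep 5 2009.

Aug 14 2009, Sep 5 2009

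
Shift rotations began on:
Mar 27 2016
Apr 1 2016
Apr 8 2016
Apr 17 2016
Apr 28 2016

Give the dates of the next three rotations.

May 11 2016, May 26 2016, Jun 12 2016

Intervals are 5, 7, 9, 11 days — an arithmetic progression with common difference 2.
Next gap: 13 days. Apr 28 2016 + 13 days = May 11 2016.
Next gap: 15 days. May 11 2016 + 15 days = May 26 2016.
Next gap: 17 days. May 26 2016 + 17 days = Jun 12 2016.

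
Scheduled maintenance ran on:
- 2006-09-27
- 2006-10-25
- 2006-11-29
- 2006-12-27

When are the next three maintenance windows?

All Wednesdays; the gaps (28, 35, 28) vary with month length.
This is the last Wednesday of each month.
Last Wednesday of January 2007: 2007-01-31.
February 2007 ends with Wednesday 2007-02-28.
Last Wednesday of March 2007: 2007-03-28.

2007-01-31, 2007-02-28, 2007-03-28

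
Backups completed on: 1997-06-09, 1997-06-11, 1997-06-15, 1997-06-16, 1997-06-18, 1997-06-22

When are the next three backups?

1997-06-23, 1997-06-25, 1997-06-29

Gaps: 2, 4, 1, 2, 4 days — not constant, but cyclic with period 3.
The events fall on every Monday, Wednesday and Sunday.
Next Monday: 1997-06-23.
Next Wednesday: 1997-06-25.
The following Sunday is 1997-06-29.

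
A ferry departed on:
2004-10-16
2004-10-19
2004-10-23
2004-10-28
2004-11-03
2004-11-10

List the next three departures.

The spacing grows by 1 each time: 3, 4, 5, 6, 7 days.
Next gap: 8 days. 2004-11-10 + 8 days = 2004-11-18.
Next gap: 9 days. 2004-11-18 + 9 days = 2004-11-27.
Next gap: 10 days. 2004-11-27 + 10 days = 2004-12-07.

2004-11-18, 2004-11-27, 2004-12-07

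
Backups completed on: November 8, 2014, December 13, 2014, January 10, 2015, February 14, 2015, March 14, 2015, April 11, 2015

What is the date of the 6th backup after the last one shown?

October 10, 2015

Gaps: 35, 28, 35, 28, 28 days — a mix of 28 and 35. Every date is a Saturday.
Each is the 2nd Saturday of its month.
May 2015 — 2nd Saturday is May 9, 2015.
June 2015 — 2nd Saturday is June 13, 2015.
July 2015 — 2nd Saturday is July 11, 2015.
2nd Saturday of August 2015: August 8, 2015.
September 2015 — 2nd Saturday is September 12, 2015.
2nd Saturday of October 2015: October 10, 2015.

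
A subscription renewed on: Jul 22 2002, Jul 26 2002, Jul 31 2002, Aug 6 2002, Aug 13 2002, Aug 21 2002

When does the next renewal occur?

Aug 30 2002

The spacing grows by 1 each time: 4, 5, 6, 7, 8 days.
Next gap: 9 days. Aug 21 2002 + 9 days = Aug 30 2002.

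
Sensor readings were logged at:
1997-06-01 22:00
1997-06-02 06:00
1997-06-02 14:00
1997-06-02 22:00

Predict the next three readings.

1997-06-03 06:00, 1997-06-03 14:00, 1997-06-03 22:00

Spacing: 8, 8, 8 h — constant 8 h.
1997-06-02 22:00 + 8 h = 1997-06-03 06:00.
1997-06-03 06:00 + 8 h = 1997-06-03 14:00.
1997-06-03 14:00 + 8 h = 1997-06-03 22:00.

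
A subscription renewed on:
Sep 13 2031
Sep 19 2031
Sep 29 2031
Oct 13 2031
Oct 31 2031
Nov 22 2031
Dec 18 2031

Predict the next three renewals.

Gaps: 6, 10, 14, 18, 22, 26 days — each gap is 4 larger than the previous one.
Next gap: 30 days. Dec 18 2031 + 30 days = Jan 17 2032.
Next gap: 34 days. Jan 17 2032 + 34 days = Feb 20 2032.
Next gap: 38 days. Feb 20 2032 + 38 days = Mar 29 2032.

Jan 17 2032, Feb 20 2032, Mar 29 2032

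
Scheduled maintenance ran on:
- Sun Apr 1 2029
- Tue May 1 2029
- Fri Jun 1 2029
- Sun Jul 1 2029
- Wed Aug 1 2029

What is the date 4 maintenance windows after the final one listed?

The day-of-month is always 1 (30, 31, 30, 31 days between events).
So this recurs on the 1st of each month.
Next: September 2029 → Sat Sep 1 2029.
Next: October 2029 → Mon Oct 1 2029.
Next: November 2029 → Thu Nov 1 2029.
Next: December 2029 → Sat Dec 1 2029.

Sat Dec 1 2029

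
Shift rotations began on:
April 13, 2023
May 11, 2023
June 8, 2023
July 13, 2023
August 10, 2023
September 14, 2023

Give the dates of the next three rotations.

October 12, 2023; November 9, 2023; December 14, 2023

Gaps: 28, 28, 35, 28, 35 days — a mix of 28 and 35. Every date is a Thursday.
Each is the 2nd Thursday of its month.
October 2023 — 2nd Thursday is October 12, 2023.
2nd Thursday of November 2023: November 9, 2023.
2nd Thursday of December 2023: December 14, 2023.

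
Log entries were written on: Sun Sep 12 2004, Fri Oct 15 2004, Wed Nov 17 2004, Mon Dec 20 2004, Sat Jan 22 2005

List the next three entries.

Thu Feb 24 2005, Tue Mar 29 2005, Sun May 1 2005

Gaps between consecutive events: 33, 33, 33, 33 days — a constant 33-day interval.
Sat Jan 22 2005 + 33 days = Thu Feb 24 2005.
Thu Feb 24 2005 + 33 days = Tue Mar 29 2005.
Tue Mar 29 2005 + 33 days = Sun May 1 2005.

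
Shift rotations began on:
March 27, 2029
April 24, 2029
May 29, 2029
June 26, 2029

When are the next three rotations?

All Tuesdays; the gaps (28, 35, 28) vary with month length.
This is the last Tuesday of each month.
Last Tuesday of July 2029: July 31, 2029.
August 2029 ends with Tuesday August 28, 2029.
Last Tuesday of September 2029: September 25, 2029.

July 31, 2029; August 28, 2029; September 25, 2029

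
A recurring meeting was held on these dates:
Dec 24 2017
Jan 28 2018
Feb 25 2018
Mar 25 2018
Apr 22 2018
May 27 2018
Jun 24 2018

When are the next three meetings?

Jul 22 2018, Aug 26 2018, Sep 23 2018

Gaps: 35, 28, 28, 28, 35, 28 days — a mix of 28 and 35. Every date is a Sunday.
Each is the 4th Sunday of its month.
4th Sunday of July 2018: Jul 22 2018.
4th Sunday of August 2018: Aug 26 2018.
4th Sunday of September 2018: Sep 23 2018.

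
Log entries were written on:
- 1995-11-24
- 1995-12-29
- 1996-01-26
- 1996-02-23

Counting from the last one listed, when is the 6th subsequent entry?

All Fridays; the gaps (35, 28, 28) vary with month length.
This is the last Friday of each month.
Last Friday of March 1996: 1996-03-29.
April 1996 ends with Friday 1996-04-26.
May 1996 ends with Friday 1996-05-31.
June 1996 ends with Friday 1996-06-28.
Last Friday of July 1996: 1996-07-26.
August 1996 ends with Friday 1996-08-30.

1996-08-30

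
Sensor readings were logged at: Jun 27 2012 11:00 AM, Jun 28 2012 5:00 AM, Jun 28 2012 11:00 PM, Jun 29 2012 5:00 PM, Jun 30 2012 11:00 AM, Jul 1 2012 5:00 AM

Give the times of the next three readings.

Spacing: 18, 18, 18, 18, 18 h — constant 18 h.
Jul 1 2012 5:00 AM + 18 h = Jul 1 2012 11:00 PM.
Jul 1 2012 11:00 PM + 18 h = Jul 2 2012 5:00 PM.
Jul 2 2012 5:00 PM + 18 h = Jul 3 2012 11:00 AM.

Jul 1 2012 11:00 PM, Jul 2 2012 5:00 PM, Jul 3 2012 11:00 AM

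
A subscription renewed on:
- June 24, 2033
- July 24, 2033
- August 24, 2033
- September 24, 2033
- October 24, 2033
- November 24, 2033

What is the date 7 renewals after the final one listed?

Gaps: 30, 31, 31, 30, 31 days — not constant. Every event is on the 24th of the month.
Pattern: the 24th of each month.
Next: December 2033 → December 24, 2033.
January 2034: January 24, 2034.
February 2034: February 24, 2034.
Next: March 2034 → March 24, 2034.
Next: April 2034 → April 24, 2034.
Next: May 2034 → May 24, 2034.
Next: June 2034 → June 24, 2034.

June 24, 2034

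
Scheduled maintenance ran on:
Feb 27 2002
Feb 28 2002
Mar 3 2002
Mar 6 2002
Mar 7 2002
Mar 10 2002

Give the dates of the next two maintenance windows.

Mar 13 2002, Mar 14 2002

The gap pattern 1, 3, 3, 1, 3 repeats every 3 events.
These are the Wednesdays, Thursdays and Sundays of each week.
The following Wednesday is Mar 13 2002.
Next Thursday: Mar 14 2002.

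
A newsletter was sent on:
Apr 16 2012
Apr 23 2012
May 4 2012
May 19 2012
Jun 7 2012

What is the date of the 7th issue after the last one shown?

Feb 7 2013

Gaps: 7, 11, 15, 19 days — each gap is 4 larger than the previous one.
Next gap: 23 days. Jun 7 2012 + 23 days = Jun 30 2012.
Next gap: 27 days. Jun 30 2012 + 27 days = Jul 27 2012.
Next gap: 31 days. Jul 27 2012 + 31 days = Aug 27 2012.
Next gap: 35 days. Aug 27 2012 + 35 days = Oct 1 2012.
Next gap: 39 days. Oct 1 2012 + 39 days = Nov 9 2012.
Next gap: 43 days. Nov 9 2012 + 43 days = Dec 22 2012.
Next gap: 47 days. Dec 22 2012 + 47 days = Feb 7 2013.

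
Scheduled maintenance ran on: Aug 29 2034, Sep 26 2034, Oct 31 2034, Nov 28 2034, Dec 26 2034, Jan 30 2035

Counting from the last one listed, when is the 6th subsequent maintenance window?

Every date is a Tuesday; gaps 28, 35, 28, 28, 35 days.
Each is the last Tuesday of its month (at least one falls on the 29th or later, ruling out '4th Tuesday').
February 2035 ends with Tuesday Feb 27 2035.
Last Tuesday of March 2035: Mar 27 2035.
April 2035 ends with Tuesday Apr 24 2035.
May 2035 ends with Tuesday May 29 2035.
Last Tuesday of June 2035: Jun 26 2035.
Last Tuesday of July 2035: Jul 31 2035.

Jul 31 2035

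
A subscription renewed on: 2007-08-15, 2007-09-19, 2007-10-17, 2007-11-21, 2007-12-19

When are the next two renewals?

Gaps: 35, 28, 35, 28 days — a mix of 28 and 35. Every date is a Wednesday.
Each is the 3rd Wednesday of its month.
3rd Wednesday of January 2008: 2008-01-16.
3rd Wednesday of February 2008: 2008-02-20.

2008-01-16, 2008-02-20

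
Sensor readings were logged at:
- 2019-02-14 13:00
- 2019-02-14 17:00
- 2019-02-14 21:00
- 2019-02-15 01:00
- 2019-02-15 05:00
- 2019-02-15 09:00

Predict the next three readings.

The interval is a steady 4 hours (4, 4, 4, 4, 4).
2019-02-15 09:00 + 4 h = 2019-02-15 13:00.
2019-02-15 13:00 + 4 h = 2019-02-15 17:00.
2019-02-15 17:00 + 4 h = 2019-02-15 21:00.

2019-02-15 13:00, 2019-02-15 17:00, 2019-02-15 21:00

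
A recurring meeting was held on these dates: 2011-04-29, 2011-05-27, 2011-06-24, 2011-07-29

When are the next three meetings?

All Fridays; the gaps (28, 28, 35) vary with month length.
This is the last Friday of each month.
Last Friday of August 2011: 2011-08-26.
Last Friday of September 2011: 2011-09-30.
October 2011 ends with Friday 2011-10-28.

2011-08-26, 2011-09-30, 2011-10-28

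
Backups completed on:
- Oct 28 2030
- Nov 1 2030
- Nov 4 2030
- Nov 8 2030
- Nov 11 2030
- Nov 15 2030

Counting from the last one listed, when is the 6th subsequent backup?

Dec 6 2030

Gaps: 4, 3, 4, 3, 4 days — not constant, but cyclic with period 2.
The events fall on every Monday and Friday.
The following Monday is Nov 18 2030.
The following Friday is Nov 22 2030.
The following Monday is Nov 25 2030.
The following Friday is Nov 29 2030.
The following Monday is Dec 2 2030.
The following Friday is Dec 6 2030.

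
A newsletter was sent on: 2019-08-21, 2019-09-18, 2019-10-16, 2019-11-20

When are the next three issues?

2019-12-18, 2020-01-15, 2020-02-19

These are Wednesdays at 28- or 35-day spacing (28, 28, 35).
The pattern: 3rd Wednesday of the month.
3rd Wednesday of December 2019: 2019-12-18.
January 2020 — 3rd Wednesday is 2020-01-15.
February 2020 — 3rd Wednesday is 2020-02-19.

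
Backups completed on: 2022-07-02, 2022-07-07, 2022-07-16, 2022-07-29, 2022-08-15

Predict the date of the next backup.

The spacing grows by 4 each time: 5, 9, 13, 17 days.
Next gap: 21 days. 2022-08-15 + 21 days = 2022-09-05.

2022-09-05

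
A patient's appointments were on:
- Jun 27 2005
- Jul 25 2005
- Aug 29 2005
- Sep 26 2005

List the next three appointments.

These are Mondays with 28, 35, 28-day gaps.
Each is the final Monday of its month — Aug 29 2005 is past the 28th, so '4th Monday' doesn't fit.
October 2005 ends with Monday Oct 31 2005.
Last Monday of November 2005: Nov 28 2005.
Last Monday of December 2005: Dec 26 2005.

Oct 31 2005, Nov 28 2005, Dec 26 2005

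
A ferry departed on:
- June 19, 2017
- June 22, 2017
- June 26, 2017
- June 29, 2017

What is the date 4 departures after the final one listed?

July 13, 2017

The gap pattern 3, 4, 3 repeats every 2 events.
These are the Mondays and Thursdays of each week.
The following Monday is July 3, 2017.
The following Thursday is July 6, 2017.
Next Monday: July 10, 2017.
Next Thursday: July 13, 2017.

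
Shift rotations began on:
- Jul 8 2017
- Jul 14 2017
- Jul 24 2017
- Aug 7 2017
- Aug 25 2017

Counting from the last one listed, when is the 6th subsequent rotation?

Mar 5 2018

Intervals are 6, 10, 14, 18 days — an arithmetic progression with common difference 4.
Next gap: 22 days. Aug 25 2017 + 22 days = Sep 16 2017.
Next gap: 26 days. Sep 16 2017 + 26 days = Oct 12 2017.
Next gap: 30 days. Oct 12 2017 + 30 days = Nov 11 2017.
Next gap: 34 days. Nov 11 2017 + 34 days = Dec 15 2017.
Next gap: 38 days. Dec 15 2017 + 38 days = Jan 22 2018.
Next gap: 42 days. Jan 22 2018 + 42 days = Mar 5 2018.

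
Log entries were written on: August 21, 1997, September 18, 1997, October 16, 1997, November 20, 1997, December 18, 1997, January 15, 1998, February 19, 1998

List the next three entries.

These are Thursdays at 28- or 35-day spacing (28, 28, 35, 28, 28, 35).
The pattern: 3rd Thursday of the month.
March 1998 — 3rd Thursday is March 19, 1998.
April 1998 — 3rd Thursday is April 16, 1998.
May 1998 — 3rd Thursday is May 21, 1998.

March 19, 1998; April 16, 1998; May 21, 1998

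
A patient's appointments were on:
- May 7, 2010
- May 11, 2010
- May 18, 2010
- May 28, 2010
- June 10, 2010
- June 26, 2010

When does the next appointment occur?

July 15, 2010

The spacing grows by 3 each time: 4, 7, 10, 13, 16 days.
Next gap: 19 days. June 26, 2010 + 19 days = July 15, 2010.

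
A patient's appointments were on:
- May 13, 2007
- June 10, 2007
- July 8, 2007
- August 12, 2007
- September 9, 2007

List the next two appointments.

October 14, 2007; November 11, 2007

Gaps: 28, 28, 35, 28 days — a mix of 28 and 35. Every date is a Sunday.
Each is the 2nd Sunday of its month.
2nd Sunday of October 2007: October 14, 2007.
2nd Sunday of November 2007: November 11, 2007.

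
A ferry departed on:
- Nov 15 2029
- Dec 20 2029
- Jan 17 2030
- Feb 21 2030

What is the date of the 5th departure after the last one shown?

Jul 18 2030

These are Thursdays at 28- or 35-day spacing (35, 28, 35).
The pattern: 3rd Thursday of the month.
3rd Thursday of March 2030: Mar 21 2030.
April 2030 — 3rd Thursday is Apr 18 2030.
May 2030 — 3rd Thursday is May 16 2030.
3rd Thursday of June 2030: Jun 20 2030.
3rd Thursday of July 2030: Jul 18 2030.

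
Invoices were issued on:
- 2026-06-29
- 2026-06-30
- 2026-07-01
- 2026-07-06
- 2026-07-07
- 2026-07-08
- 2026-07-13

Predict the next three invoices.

2026-07-14, 2026-07-15, 2026-07-20

The gap pattern 1, 1, 5, 1, 1, 5 repeats every 3 events.
These are the Mondays, Tuesdays and Wednesdays of each week.
The following Tuesday is 2026-07-14.
Next Wednesday: 2026-07-15.
Next Monday: 2026-07-20.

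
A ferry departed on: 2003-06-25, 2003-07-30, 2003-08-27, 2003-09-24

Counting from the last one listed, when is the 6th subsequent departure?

All Wednesdays; the gaps (35, 28, 28) vary with month length.
This is the last Wednesday of each month.
October 2003 ends with Wednesday 2003-10-29.
November 2003 ends with Wednesday 2003-11-26.
Last Wednesday of December 2003: 2003-12-31.
Last Wednesday of January 2004: 2004-01-28.
February 2004 ends with Wednesday 2004-02-25.
Last Wednesday of March 2004: 2004-03-31.

2004-03-31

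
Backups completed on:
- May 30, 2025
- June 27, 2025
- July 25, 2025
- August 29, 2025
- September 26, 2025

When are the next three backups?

October 31, 2025; November 28, 2025; December 26, 2025

Every date is a Friday; gaps 28, 28, 35, 28 days.
Each is the last Friday of its month (at least one falls on the 29th or later, ruling out '4th Friday').
Last Friday of October 2025: October 31, 2025.
Last Friday of November 2025: November 28, 2025.
Last Friday of December 2025: December 26, 2025.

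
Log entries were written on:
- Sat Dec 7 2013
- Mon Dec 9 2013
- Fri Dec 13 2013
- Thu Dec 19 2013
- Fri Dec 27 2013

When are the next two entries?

Mon Jan 6 2014, Sat Jan 18 2014

The spacing grows by 2 each time: 2, 4, 6, 8 days.
Next gap: 10 days. Fri Dec 27 2013 + 10 days = Mon Jan 6 2014.
Next gap: 12 days. Mon Jan 6 2014 + 12 days = Sat Jan 18 2014.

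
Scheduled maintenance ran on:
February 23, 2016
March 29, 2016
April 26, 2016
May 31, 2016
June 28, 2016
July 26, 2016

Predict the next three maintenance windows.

Every date is a Tuesday; gaps 35, 28, 35, 28, 28 days.
Each is the last Tuesday of its month (at least one falls on the 29th or later, ruling out '4th Tuesday').
August 2016 ends with Tuesday August 30, 2016.
Last Tuesday of September 2016: September 27, 2016.
Last Tuesday of October 2016: October 25, 2016.

August 30, 2016; September 27, 2016; October 25, 2016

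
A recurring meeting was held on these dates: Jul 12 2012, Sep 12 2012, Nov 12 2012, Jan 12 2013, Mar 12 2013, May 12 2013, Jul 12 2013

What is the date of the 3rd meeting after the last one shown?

Gaps: 62, 61, 61, 59, 61, 61 days — not constant. Every event is on the 12th of the month.
Pattern: the 12th of every 2 months.
Next: September 2013 → Sep 12 2013.
November 2013: Nov 12 2013.
January 2014: Jan 12 2014.

Jan 12 2014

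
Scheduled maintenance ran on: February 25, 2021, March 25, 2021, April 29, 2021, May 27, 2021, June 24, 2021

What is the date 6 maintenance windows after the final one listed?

These are Thursdays with 28, 35, 28, 28-day gaps.
Each is the final Thursday of its month — April 29, 2021 is past the 28th, so '4th Thursday' doesn't fit.
July 2021 ends with Thursday July 29, 2021.
August 2021 ends with Thursday August 26, 2021.
September 2021 ends with Thursday September 30, 2021.
Last Thursday of October 2021: October 28, 2021.
Last Thursday of November 2021: November 25, 2021.
December 2021 ends with Thursday December 30, 2021.

December 30, 2021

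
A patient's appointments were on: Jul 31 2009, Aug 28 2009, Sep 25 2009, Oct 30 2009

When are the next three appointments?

Every date is a Friday; gaps 28, 28, 35 days.
Each is the last Friday of its month (at least one falls on the 29th or later, ruling out '4th Friday').
November 2009 ends with Friday Nov 27 2009.
December 2009 ends with Friday Dec 25 2009.
Last Friday of January 2010: Jan 29 2010.

Nov 27 2009, Dec 25 2009, Jan 29 2010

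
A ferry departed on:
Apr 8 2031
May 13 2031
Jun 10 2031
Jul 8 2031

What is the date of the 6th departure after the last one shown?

Jan 13 2032

Gaps: 35, 28, 28 days — a mix of 28 and 35. Every date is a Tuesday.
Each is the 2nd Tuesday of its month.
2nd Tuesday of August 2031: Aug 12 2031.
2nd Tuesday of September 2031: Sep 9 2031.
October 2031 — 2nd Tuesday is Oct 14 2031.
November 2031 — 2nd Tuesday is Nov 11 2031.
2nd Tuesday of December 2031: Dec 9 2031.
January 2032 — 2nd Tuesday is Jan 13 2032.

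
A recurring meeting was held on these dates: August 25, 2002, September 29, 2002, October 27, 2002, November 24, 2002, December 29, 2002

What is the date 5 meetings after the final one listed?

These are Sundays with 35, 28, 28, 35-day gaps.
Each is the final Sunday of its month — September 29, 2002 is past the 28th, so '4th Sunday' doesn't fit.
January 2003 ends with Sunday January 26, 2003.
February 2003 ends with Sunday February 23, 2003.
March 2003 ends with Sunday March 30, 2003.
Last Sunday of April 2003: April 27, 2003.
Last Sunday of May 2003: May 25, 2003.

May 25, 2003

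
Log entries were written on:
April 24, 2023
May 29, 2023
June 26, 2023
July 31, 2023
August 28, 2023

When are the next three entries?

September 25, 2023; October 30, 2023; November 27, 2023

All Mondays; the gaps (35, 28, 35, 28) vary with month length.
This is the last Monday of each month.
Last Monday of September 2023: September 25, 2023.
October 2023 ends with Monday October 30, 2023.
Last Monday of November 2023: November 27, 2023.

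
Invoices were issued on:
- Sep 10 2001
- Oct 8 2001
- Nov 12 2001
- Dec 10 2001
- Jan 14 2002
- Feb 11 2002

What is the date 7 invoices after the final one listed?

These are Mondays at 28- or 35-day spacing (28, 35, 28, 35, 28).
The pattern: 2nd Monday of the month.
March 2002 — 2nd Monday is Mar 11 2002.
April 2002 — 2nd Monday is Apr 8 2002.
2nd Monday of May 2002: May 13 2002.
June 2002 — 2nd Monday is Jun 10 2002.
2nd Monday of July 2002: Jul 8 2002.
2nd Monday of August 2002: Aug 12 2002.
September 2002 — 2nd Monday is Sep 9 2002.

Sep 9 2002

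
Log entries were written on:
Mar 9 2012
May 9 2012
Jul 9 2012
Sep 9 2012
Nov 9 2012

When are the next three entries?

Jan 9 2013, Mar 9 2013, May 9 2013

The day-of-month is always 9 (61, 61, 62, 61 days between events).
So this recurs on the 9th of every 2 months.
Next: January 2013 → Jan 9 2013.
March 2013: Mar 9 2013.
Next: May 2013 → May 9 2013.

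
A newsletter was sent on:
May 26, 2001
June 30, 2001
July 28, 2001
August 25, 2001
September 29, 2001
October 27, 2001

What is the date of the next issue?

These are Saturdays with 35, 28, 28, 35, 28-day gaps.
Each is the final Saturday of its month — June 30, 2001 is past the 28th, so '4th Saturday' doesn't fit.
November 2001 ends with Saturday November 24, 2001.

November 24, 2001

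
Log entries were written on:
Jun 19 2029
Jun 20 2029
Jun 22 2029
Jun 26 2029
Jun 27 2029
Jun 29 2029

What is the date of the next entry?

The gap pattern 1, 2, 4, 1, 2 repeats every 3 events.
These are the Tuesdays, Wednesdays and Fridays of each week.
The following Tuesday is Jul 3 2029.

Jul 3 2029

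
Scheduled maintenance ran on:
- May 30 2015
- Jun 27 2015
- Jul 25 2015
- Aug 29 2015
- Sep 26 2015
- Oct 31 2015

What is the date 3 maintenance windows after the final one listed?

Jan 30 2016

These are Saturdays with 28, 28, 35, 28, 35-day gaps.
Each is the final Saturday of its month — May 30 2015 is past the 28th, so '4th Saturday' doesn't fit.
November 2015 ends with Saturday Nov 28 2015.
December 2015 ends with Saturday Dec 26 2015.
Last Saturday of January 2016: Jan 30 2016.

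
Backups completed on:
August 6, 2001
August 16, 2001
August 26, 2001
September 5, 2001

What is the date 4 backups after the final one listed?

Every event comes 10 days after the last (10, 10, 10).
September 5, 2001 + 10 days = September 15, 2001.
September 15, 2001 + 10 days = September 25, 2001.
September 25, 2001 + 10 days = October 5, 2001.
October 5, 2001 + 10 days = October 15, 2001.

October 15, 2001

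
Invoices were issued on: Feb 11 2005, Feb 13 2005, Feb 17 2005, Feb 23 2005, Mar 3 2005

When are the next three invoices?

Intervals are 2, 4, 6, 8 days — an arithmetic progression with common difference 2.
Next gap: 10 days. Mar 3 2005 + 10 days = Mar 13 2005.
Next gap: 12 days. Mar 13 2005 + 12 days = Mar 25 2005.
Next gap: 14 days. Mar 25 2005 + 14 days = Apr 8 2005.

Mar 13 2005, Mar 25 2005, Apr 8 2005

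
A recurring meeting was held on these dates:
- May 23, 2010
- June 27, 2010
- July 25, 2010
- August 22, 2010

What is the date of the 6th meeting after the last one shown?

These are Sundays at 28- or 35-day spacing (35, 28, 28).
The pattern: 4th Sunday of the month.
September 2010 — 4th Sunday is September 26, 2010.
October 2010 — 4th Sunday is October 24, 2010.
November 2010 — 4th Sunday is November 28, 2010.
4th Sunday of December 2010: December 26, 2010.
January 2011 — 4th Sunday is January 23, 2011.
February 2011 — 4th Sunday is February 27, 2011.

February 27, 2011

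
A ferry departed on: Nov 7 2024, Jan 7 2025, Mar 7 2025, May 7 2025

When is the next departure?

Each date is the 7th; the gaps (61, 59, 61) track the month lengths.
The rule is the 7th of every 2 months.
July 2025: Jul 7 2025.

Jul 7 2025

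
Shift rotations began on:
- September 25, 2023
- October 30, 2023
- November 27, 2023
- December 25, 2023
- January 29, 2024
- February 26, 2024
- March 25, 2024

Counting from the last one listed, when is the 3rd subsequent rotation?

Every date is a Monday; gaps 35, 28, 28, 35, 28, 28 days.
Each is the last Monday of its month (at least one falls on the 29th or later, ruling out '4th Monday').
Last Monday of April 2024: April 29, 2024.
Last Monday of May 2024: May 27, 2024.
June 2024 ends with Monday June 24, 2024.

June 24, 2024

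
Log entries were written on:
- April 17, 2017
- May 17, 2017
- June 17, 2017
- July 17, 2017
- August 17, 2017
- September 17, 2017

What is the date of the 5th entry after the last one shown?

February 17, 2018

Each date is the 17th; the gaps (30, 31, 30, 31, 31) track the month lengths.
The rule is the 17th of each month.
October 2017: October 17, 2017.
Next: November 2017 → November 17, 2017.
December 2017: December 17, 2017.
January 2018: January 17, 2018.
February 2018: February 17, 2018.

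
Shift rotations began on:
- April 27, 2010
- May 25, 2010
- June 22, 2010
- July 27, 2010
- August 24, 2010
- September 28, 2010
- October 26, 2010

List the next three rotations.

November 23, 2010; December 28, 2010; January 25, 2011

Gaps: 28, 28, 35, 28, 35, 28 days — a mix of 28 and 35. Every date is a Tuesday.
Each is the 4th Tuesday of its month.
4th Tuesday of November 2010: November 23, 2010.
4th Tuesday of December 2010: December 28, 2010.
January 2011 — 4th Tuesday is January 25, 2011.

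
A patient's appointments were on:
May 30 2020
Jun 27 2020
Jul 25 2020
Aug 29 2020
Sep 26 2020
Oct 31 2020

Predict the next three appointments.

Nov 28 2020, Dec 26 2020, Jan 30 2021

All Saturdays; the gaps (28, 28, 35, 28, 35) vary with month length.
This is the last Saturday of each month.
Last Saturday of November 2020: Nov 28 2020.
December 2020 ends with Saturday Dec 26 2020.
January 2021 ends with Saturday Jan 30 2021.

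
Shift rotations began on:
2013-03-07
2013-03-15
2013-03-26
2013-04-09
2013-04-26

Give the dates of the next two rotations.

2013-05-16, 2013-06-08

The spacing grows by 3 each time: 8, 11, 14, 17 days.
Next gap: 20 days. 2013-04-26 + 20 days = 2013-05-16.
Next gap: 23 days. 2013-05-16 + 23 days = 2013-06-08.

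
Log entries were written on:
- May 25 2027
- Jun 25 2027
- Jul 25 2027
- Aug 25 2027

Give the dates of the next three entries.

Sep 25 2027, Oct 25 2027, Nov 25 2027

The day-of-month is always 25 (31, 30, 31 days between events).
So this recurs on the 25th of each month.
Next: September 2027 → Sep 25 2027.
Next: October 2027 → Oct 25 2027.
November 2027: Nov 25 2027.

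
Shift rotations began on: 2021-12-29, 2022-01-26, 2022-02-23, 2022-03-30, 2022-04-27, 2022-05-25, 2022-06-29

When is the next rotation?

Every date is a Wednesday; gaps 28, 28, 35, 28, 28, 35 days.
Each is the last Wednesday of its month (at least one falls on the 29th or later, ruling out '4th Wednesday').
July 2022 ends with Wednesday 2022-07-27.

2022-07-27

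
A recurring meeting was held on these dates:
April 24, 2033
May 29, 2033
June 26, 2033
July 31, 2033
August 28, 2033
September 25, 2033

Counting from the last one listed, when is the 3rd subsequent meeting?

All Sundays; the gaps (35, 28, 35, 28, 28) vary with month length.
This is the last Sunday of each month.
Last Sunday of October 2033: October 30, 2033.
Last Sunday of November 2033: November 27, 2033.
Last Sunday of December 2033: December 25, 2033.

December 25, 2033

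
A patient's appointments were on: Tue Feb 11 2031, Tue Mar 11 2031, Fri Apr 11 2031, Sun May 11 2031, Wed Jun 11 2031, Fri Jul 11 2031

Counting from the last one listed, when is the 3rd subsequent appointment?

The day-of-month is always 11 (28, 31, 30, 31, 30 days between events).
So this recurs on the 11th of each month.
August 2031: Mon Aug 11 2031.
Next: September 2031 → Thu Sep 11 2031.
Next: October 2031 → Sat Oct 11 2031.

Sat Oct 11 2031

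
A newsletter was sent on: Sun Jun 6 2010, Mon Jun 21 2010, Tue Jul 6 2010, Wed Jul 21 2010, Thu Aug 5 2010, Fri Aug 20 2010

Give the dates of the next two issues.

The spacing is 15, 15, 15, 15, 15 days — always 15 days.
Fri Aug 20 2010 + 15 days = Sat Sep 4 2010.
Sat Sep 4 2010 + 15 days = Sun Sep 19 2010.

Sat Sep 4 2010, Sun Sep 19 2010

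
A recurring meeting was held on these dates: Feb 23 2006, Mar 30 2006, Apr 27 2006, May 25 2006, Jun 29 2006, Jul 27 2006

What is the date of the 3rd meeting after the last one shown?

Every date is a Thursday; gaps 35, 28, 28, 35, 28 days.
Each is the last Thursday of its month (at least one falls on the 29th or later, ruling out '4th Thursday').
August 2006 ends with Thursday Aug 31 2006.
September 2006 ends with Thursday Sep 28 2006.
October 2006 ends with Thursday Oct 26 2006.

Oct 26 2006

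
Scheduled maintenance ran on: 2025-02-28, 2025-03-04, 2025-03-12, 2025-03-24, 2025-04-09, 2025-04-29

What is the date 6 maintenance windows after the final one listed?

Intervals are 4, 8, 12, 16, 20 days — an arithmetic progression with common difference 4.
Next gap: 24 days. 2025-04-29 + 24 days = 2025-05-23.
Next gap: 28 days. 2025-05-23 + 28 days = 2025-06-20.
Next gap: 32 days. 2025-06-20 + 32 days = 2025-07-22.
Next gap: 36 days. 2025-07-22 + 36 days = 2025-08-27.
Next gap: 40 days. 2025-08-27 + 40 days = 2025-10-06.
Next gap: 44 days. 2025-10-06 + 44 days = 2025-11-19.

2025-11-19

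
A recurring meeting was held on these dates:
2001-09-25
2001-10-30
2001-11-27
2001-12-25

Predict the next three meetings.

These are Tuesdays with 35, 28, 28-day gaps.
Each is the final Tuesday of its month — 2001-10-30 is past the 28th, so '4th Tuesday' doesn't fit.
Last Tuesday of January 2002: 2002-01-29.
February 2002 ends with Tuesday 2002-02-26.
Last Tuesday of March 2002: 2002-03-26.

2002-01-29, 2002-02-26, 2002-03-26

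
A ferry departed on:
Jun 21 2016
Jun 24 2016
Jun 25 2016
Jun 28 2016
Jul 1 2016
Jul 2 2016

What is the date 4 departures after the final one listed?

Jul 12 2016

Gaps: 3, 1, 3, 3, 1 days — not constant, but cyclic with period 3.
The events fall on every Tuesday, Friday and Saturday.
The following Tuesday is Jul 5 2016.
Next Friday: Jul 8 2016.
Next Saturday: Jul 9 2016.
Next Tuesday: Jul 12 2016.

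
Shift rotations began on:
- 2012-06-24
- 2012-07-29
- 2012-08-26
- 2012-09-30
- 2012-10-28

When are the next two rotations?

2012-11-25, 2012-12-30

Every date is a Sunday; gaps 35, 28, 35, 28 days.
Each is the last Sunday of its month (at least one falls on the 29th or later, ruling out '4th Sunday').
Last Sunday of November 2012: 2012-11-25.
Last Sunday of December 2012: 2012-12-30.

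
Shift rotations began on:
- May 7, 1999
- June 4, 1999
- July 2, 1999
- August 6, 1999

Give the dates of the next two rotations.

September 3, 1999; October 1, 1999

Gaps: 28, 28, 35 days — a mix of 28 and 35. Every date is a Friday.
Each is the 1st Friday of its month.
1st Friday of September 1999: September 3, 1999.
1st Friday of October 1999: October 1, 1999.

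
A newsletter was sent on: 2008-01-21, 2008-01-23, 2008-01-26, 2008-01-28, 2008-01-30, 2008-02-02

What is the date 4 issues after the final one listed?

Every event lands on a Monday or Wednesday or Saturday (gaps cycle 2, 3, 2, 2, 3).
So the schedule is: every Monday, Wednesday and Saturday.
The following Monday is 2008-02-04.
Next Wednesday: 2008-02-06.
Next Saturday: 2008-02-09.
Next Monday: 2008-02-11.

2008-02-11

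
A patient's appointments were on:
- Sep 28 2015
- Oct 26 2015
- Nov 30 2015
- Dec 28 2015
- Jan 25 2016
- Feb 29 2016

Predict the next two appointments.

Mar 28 2016, Apr 25 2016

These are Mondays with 28, 35, 28, 28, 35-day gaps.
Each is the final Monday of its month — Nov 30 2015 is past the 28th, so '4th Monday' doesn't fit.
Last Monday of March 2016: Mar 28 2016.
Last Monday of April 2016: Apr 25 2016.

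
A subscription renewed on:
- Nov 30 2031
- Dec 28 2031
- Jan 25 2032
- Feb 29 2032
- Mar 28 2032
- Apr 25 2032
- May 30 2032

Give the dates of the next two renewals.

These are Sundays with 28, 28, 35, 28, 28, 35-day gaps.
Each is the final Sunday of its month — Nov 30 2031 is past the 28th, so '4th Sunday' doesn't fit.
Last Sunday of June 2032: Jun 27 2032.
Last Sunday of July 2032: Jul 25 2032.

Jun 27 2032, Jul 25 2032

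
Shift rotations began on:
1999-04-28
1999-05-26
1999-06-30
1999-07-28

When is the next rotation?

These are Wednesdays with 28, 35, 28-day gaps.
Each is the final Wednesday of its month — 1999-06-30 is past the 28th, so '4th Wednesday' doesn't fit.
Last Wednesday of August 1999: 1999-08-25.

1999-08-25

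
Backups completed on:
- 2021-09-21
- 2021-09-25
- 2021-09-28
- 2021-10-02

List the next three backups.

Gaps: 4, 3, 4 days — not constant, but cyclic with period 2.
The events fall on every Tuesday and Saturday.
Next Tuesday: 2021-10-05.
The following Saturday is 2021-10-09.
The following Tuesday is 2021-10-12.

2021-10-05, 2021-10-09, 2021-10-12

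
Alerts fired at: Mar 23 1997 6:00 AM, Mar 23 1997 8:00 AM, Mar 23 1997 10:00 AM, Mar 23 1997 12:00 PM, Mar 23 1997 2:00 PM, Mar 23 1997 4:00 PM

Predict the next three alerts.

Mar 23 1997 6:00 PM, Mar 23 1997 8:00 PM, Mar 23 1997 10:00 PM

Spacing: 2, 2, 2, 2, 2 h — constant 2 h.
Mar 23 1997 4:00 PM + 2 h = Mar 23 1997 6:00 PM.
Mar 23 1997 6:00 PM + 2 h = Mar 23 1997 8:00 PM.
Mar 23 1997 8:00 PM + 2 h = Mar 23 1997 10:00 PM.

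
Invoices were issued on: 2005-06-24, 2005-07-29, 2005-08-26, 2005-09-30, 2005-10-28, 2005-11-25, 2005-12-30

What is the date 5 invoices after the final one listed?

2006-05-26

Every date is a Friday; gaps 35, 28, 35, 28, 28, 35 days.
Each is the last Friday of its month (at least one falls on the 29th or later, ruling out '4th Friday').
Last Friday of January 2006: 2006-01-27.
Last Friday of February 2006: 2006-02-24.
Last Friday of March 2006: 2006-03-31.
April 2006 ends with Friday 2006-04-28.
Last Friday of May 2006: 2006-05-26.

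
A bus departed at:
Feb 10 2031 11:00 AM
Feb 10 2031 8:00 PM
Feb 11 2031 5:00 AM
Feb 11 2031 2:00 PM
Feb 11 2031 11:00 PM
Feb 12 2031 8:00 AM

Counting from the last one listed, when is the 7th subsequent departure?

The interval is a steady 9 hours (9, 9, 9, 9, 9).
Feb 12 2031 8:00 AM + 9 h = Feb 12 2031 5:00 PM.
Feb 12 2031 5:00 PM + 9 h = Feb 13 2031 2:00 AM.
Feb 13 2031 2:00 AM + 9 h = Feb 13 2031 11:00 AM.
Feb 13 2031 11:00 AM + 9 h = Feb 13 2031 8:00 PM.
Feb 13 2031 8:00 PM + 9 h = Feb 14 2031 5:00 AM.
Feb 14 2031 5:00 AM + 9 h = Feb 14 2031 2:00 PM.
Feb 14 2031 2:00 PM + 9 h = Feb 14 2031 11:00 PM.

Feb 14 2031 11:00 PM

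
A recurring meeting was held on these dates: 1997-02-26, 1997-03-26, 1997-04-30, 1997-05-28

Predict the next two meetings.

Every date is a Wednesday; gaps 28, 35, 28 days.
Each is the last Wednesday of its month (at least one falls on the 29th or later, ruling out '4th Wednesday').
Last Wednesday of June 1997: 1997-06-25.
July 1997 ends with Wednesday 1997-07-30.

1997-06-25, 1997-07-30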